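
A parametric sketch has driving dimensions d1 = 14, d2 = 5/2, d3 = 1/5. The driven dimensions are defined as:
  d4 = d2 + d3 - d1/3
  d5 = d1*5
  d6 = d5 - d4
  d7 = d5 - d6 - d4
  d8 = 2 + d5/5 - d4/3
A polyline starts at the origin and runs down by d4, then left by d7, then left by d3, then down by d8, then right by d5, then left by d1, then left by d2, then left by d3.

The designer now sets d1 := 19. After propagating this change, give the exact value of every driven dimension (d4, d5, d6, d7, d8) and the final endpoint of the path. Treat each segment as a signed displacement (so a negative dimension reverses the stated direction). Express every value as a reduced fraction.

d4 = -109/30
d5 = 95
d6 = 2959/30
d7 = 0
d8 = 1999/90
endpoint = (731/10, -836/45)

Apply edit: d1 := 19
  d4 = d2 + d3 - d1/3 = -109/30
  d5 = d1*5 = 95
  d6 = d5 - d4 = 2959/30
  d7 = d5 - d6 - d4 = 0
  d8 = 2 + d5/5 - d4/3 = 1999/90
Walk from origin (0, 0):
  seg 1: down by d4 = -109/30 → (0, 109/30)
  seg 2: left by d7 = 0 → (0, 109/30)
  seg 3: left by d3 = 1/5 → (-1/5, 109/30)
  seg 4: down by d8 = 1999/90 → (-1/5, -836/45)
  seg 5: right by d5 = 95 → (474/5, -836/45)
  seg 6: left by d1 = 19 → (379/5, -836/45)
  seg 7: left by d2 = 5/2 → (733/10, -836/45)
  seg 8: left by d3 = 1/5 → (731/10, -836/45)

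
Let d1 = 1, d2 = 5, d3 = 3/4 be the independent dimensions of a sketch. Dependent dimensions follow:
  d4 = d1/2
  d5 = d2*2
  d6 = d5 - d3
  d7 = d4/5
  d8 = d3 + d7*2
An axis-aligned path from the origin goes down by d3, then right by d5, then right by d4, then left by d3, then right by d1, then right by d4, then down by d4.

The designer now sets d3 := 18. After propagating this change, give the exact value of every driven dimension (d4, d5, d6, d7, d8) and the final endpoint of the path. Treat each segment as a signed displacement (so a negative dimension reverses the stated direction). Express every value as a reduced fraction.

Apply edit: d3 := 18
  d4 = d1/2 = 1/2
  d5 = d2*2 = 10
  d6 = d5 - d3 = -8
  d7 = d4/5 = 1/10
  d8 = d3 + d7*2 = 91/5
Walk from origin (0, 0):
  seg 1: down by d3 = 18 → (0, -18)
  seg 2: right by d5 = 10 → (10, -18)
  seg 3: right by d4 = 1/2 → (21/2, -18)
  seg 4: left by d3 = 18 → (-15/2, -18)
  seg 5: right by d1 = 1 → (-13/2, -18)
  seg 6: right by d4 = 1/2 → (-6, -18)
  seg 7: down by d4 = 1/2 → (-6, -37/2)

d4 = 1/2
d5 = 10
d6 = -8
d7 = 1/10
d8 = 91/5
endpoint = (-6, -37/2)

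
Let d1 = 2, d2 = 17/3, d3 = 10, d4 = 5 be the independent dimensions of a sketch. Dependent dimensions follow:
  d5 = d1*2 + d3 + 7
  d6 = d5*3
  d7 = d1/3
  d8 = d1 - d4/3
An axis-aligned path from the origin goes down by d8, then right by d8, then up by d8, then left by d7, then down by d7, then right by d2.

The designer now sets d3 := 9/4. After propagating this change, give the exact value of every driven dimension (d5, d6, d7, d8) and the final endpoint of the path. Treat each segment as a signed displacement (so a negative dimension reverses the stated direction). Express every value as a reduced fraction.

Apply edit: d3 := 9/4
  d5 = d1*2 + d3 + 7 = 53/4
  d6 = d5*3 = 159/4
  d7 = d1/3 = 2/3
  d8 = d1 - d4/3 = 1/3
Walk from origin (0, 0):
  seg 1: down by d8 = 1/3 → (0, -1/3)
  seg 2: right by d8 = 1/3 → (1/3, -1/3)
  seg 3: up by d8 = 1/3 → (1/3, 0)
  seg 4: left by d7 = 2/3 → (-1/3, 0)
  seg 5: down by d7 = 2/3 → (-1/3, -2/3)
  seg 6: right by d2 = 17/3 → (16/3, -2/3)

d5 = 53/4
d6 = 159/4
d7 = 2/3
d8 = 1/3
endpoint = (16/3, -2/3)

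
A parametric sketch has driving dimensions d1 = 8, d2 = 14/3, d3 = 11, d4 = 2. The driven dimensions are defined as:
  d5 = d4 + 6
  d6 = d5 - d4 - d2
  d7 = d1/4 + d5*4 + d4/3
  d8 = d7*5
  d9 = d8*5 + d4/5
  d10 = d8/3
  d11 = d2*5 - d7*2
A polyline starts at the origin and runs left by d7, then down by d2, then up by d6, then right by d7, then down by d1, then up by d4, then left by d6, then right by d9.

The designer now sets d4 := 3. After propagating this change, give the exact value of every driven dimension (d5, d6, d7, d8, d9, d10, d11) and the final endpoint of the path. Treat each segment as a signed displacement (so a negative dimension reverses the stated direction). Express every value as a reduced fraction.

Apply edit: d4 := 3
  d5 = d4 + 6 = 9
  d6 = d5 - d4 - d2 = 4/3
  d7 = d1/4 + d5*4 + d4/3 = 39
  d8 = d7*5 = 195
  d9 = d8*5 + d4/5 = 4878/5
  d10 = d8/3 = 65
  d11 = d2*5 - d7*2 = -164/3
Walk from origin (0, 0):
  seg 1: left by d7 = 39 → (-39, 0)
  seg 2: down by d2 = 14/3 → (-39, -14/3)
  seg 3: up by d6 = 4/3 → (-39, -10/3)
  seg 4: right by d7 = 39 → (0, -10/3)
  seg 5: down by d1 = 8 → (0, -34/3)
  seg 6: up by d4 = 3 → (0, -25/3)
  seg 7: left by d6 = 4/3 → (-4/3, -25/3)
  seg 8: right by d9 = 4878/5 → (14614/15, -25/3)

d5 = 9
d6 = 4/3
d7 = 39
d8 = 195
d9 = 4878/5
d10 = 65
d11 = -164/3
endpoint = (14614/15, -25/3)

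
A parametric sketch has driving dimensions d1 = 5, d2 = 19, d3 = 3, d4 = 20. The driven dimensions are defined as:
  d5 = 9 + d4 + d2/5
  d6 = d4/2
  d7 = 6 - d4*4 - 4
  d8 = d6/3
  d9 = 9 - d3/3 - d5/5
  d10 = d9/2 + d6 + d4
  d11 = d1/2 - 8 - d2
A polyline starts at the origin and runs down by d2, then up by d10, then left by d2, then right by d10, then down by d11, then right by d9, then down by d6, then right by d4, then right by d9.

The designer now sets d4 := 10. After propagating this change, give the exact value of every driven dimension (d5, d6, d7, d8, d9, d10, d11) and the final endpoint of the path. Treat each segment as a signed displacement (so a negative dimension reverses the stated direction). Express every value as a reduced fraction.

Apply edit: d4 := 10
  d5 = 9 + d4 + d2/5 = 114/5
  d6 = d4/2 = 5
  d7 = 6 - d4*4 - 4 = -38
  d8 = d6/3 = 5/3
  d9 = 9 - d3/3 - d5/5 = 86/25
  d10 = d9/2 + d6 + d4 = 418/25
  d11 = d1/2 - 8 - d2 = -49/2
Walk from origin (0, 0):
  seg 1: down by d2 = 19 → (0, -19)
  seg 2: up by d10 = 418/25 → (0, -57/25)
  seg 3: left by d2 = 19 → (-19, -57/25)
  seg 4: right by d10 = 418/25 → (-57/25, -57/25)
  seg 5: down by d11 = -49/2 → (-57/25, 1111/50)
  seg 6: right by d9 = 86/25 → (29/25, 1111/50)
  seg 7: down by d6 = 5 → (29/25, 861/50)
  seg 8: right by d4 = 10 → (279/25, 861/50)
  seg 9: right by d9 = 86/25 → (73/5, 861/50)

d5 = 114/5
d6 = 5
d7 = -38
d8 = 5/3
d9 = 86/25
d10 = 418/25
d11 = -49/2
endpoint = (73/5, 861/50)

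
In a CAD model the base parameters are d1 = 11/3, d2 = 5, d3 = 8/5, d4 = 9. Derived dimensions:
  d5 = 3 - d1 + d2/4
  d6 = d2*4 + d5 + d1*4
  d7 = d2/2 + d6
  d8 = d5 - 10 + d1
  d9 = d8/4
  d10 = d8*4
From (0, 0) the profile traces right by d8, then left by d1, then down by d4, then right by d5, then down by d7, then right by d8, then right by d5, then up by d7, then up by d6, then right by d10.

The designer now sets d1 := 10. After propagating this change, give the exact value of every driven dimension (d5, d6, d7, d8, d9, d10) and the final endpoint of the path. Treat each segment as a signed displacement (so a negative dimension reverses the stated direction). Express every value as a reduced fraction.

Apply edit: d1 := 10
  d5 = 3 - d1 + d2/4 = -23/4
  d6 = d2*4 + d5 + d1*4 = 217/4
  d7 = d2/2 + d6 = 227/4
  d8 = d5 - 10 + d1 = -23/4
  d9 = d8/4 = -23/16
  d10 = d8*4 = -23
Walk from origin (0, 0):
  seg 1: right by d8 = -23/4 → (-23/4, 0)
  seg 2: left by d1 = 10 → (-63/4, 0)
  seg 3: down by d4 = 9 → (-63/4, -9)
  seg 4: right by d5 = -23/4 → (-43/2, -9)
  seg 5: down by d7 = 227/4 → (-43/2, -263/4)
  seg 6: right by d8 = -23/4 → (-109/4, -263/4)
  seg 7: right by d5 = -23/4 → (-33, -263/4)
  seg 8: up by d7 = 227/4 → (-33, -9)
  seg 9: up by d6 = 217/4 → (-33, 181/4)
  seg 10: right by d10 = -23 → (-56, 181/4)

d5 = -23/4
d6 = 217/4
d7 = 227/4
d8 = -23/4
d9 = -23/16
d10 = -23
endpoint = (-56, 181/4)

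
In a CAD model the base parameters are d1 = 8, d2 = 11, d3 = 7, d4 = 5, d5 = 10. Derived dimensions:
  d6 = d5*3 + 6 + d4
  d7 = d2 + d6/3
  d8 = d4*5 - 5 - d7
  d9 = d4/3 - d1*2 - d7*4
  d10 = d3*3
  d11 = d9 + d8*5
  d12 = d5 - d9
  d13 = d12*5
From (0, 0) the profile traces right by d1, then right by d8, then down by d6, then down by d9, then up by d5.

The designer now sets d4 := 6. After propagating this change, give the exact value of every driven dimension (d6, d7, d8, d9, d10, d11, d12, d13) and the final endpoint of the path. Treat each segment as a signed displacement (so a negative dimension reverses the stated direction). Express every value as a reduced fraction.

Apply edit: d4 := 6
  d6 = d5*3 + 6 + d4 = 42
  d7 = d2 + d6/3 = 25
  d8 = d4*5 - 5 - d7 = 0
  d9 = d4/3 - d1*2 - d7*4 = -114
  d10 = d3*3 = 21
  d11 = d9 + d8*5 = -114
  d12 = d5 - d9 = 124
  d13 = d12*5 = 620
Walk from origin (0, 0):
  seg 1: right by d1 = 8 → (8, 0)
  seg 2: right by d8 = 0 → (8, 0)
  seg 3: down by d6 = 42 → (8, -42)
  seg 4: down by d9 = -114 → (8, 72)
  seg 5: up by d5 = 10 → (8, 82)

d6 = 42
d7 = 25
d8 = 0
d9 = -114
d10 = 21
d11 = -114
d12 = 124
d13 = 620
endpoint = (8, 82)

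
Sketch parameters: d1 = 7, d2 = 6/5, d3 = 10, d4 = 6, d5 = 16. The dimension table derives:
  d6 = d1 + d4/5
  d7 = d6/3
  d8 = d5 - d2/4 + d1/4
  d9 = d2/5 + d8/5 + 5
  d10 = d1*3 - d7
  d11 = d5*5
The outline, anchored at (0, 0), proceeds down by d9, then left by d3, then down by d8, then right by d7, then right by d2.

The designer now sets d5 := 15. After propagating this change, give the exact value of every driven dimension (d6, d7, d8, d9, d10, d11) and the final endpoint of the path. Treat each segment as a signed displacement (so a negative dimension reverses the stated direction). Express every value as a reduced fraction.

d6 = 41/5
d7 = 41/15
d8 = 329/20
d9 = 853/100
d10 = 274/15
d11 = 75
endpoint = (-91/15, -1249/50)

Apply edit: d5 := 15
  d6 = d1 + d4/5 = 41/5
  d7 = d6/3 = 41/15
  d8 = d5 - d2/4 + d1/4 = 329/20
  d9 = d2/5 + d8/5 + 5 = 853/100
  d10 = d1*3 - d7 = 274/15
  d11 = d5*5 = 75
Walk from origin (0, 0):
  seg 1: down by d9 = 853/100 → (0, -853/100)
  seg 2: left by d3 = 10 → (-10, -853/100)
  seg 3: down by d8 = 329/20 → (-10, -1249/50)
  seg 4: right by d7 = 41/15 → (-109/15, -1249/50)
  seg 5: right by d2 = 6/5 → (-91/15, -1249/50)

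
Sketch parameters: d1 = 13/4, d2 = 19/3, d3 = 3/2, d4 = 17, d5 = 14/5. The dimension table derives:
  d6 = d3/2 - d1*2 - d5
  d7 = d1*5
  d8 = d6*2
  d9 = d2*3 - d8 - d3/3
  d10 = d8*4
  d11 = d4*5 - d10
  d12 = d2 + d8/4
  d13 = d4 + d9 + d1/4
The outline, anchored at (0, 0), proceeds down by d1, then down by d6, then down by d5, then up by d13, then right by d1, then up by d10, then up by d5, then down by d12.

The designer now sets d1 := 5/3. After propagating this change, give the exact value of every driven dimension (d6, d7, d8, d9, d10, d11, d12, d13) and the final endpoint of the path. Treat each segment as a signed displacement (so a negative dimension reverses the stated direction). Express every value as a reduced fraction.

d6 = -323/60
d7 = 25/3
d8 = -323/30
d9 = 439/15
d10 = -646/15
d11 = 1921/15
d12 = 437/120
d13 = 2801/60
endpoint = (5/3, 443/120)

Apply edit: d1 := 5/3
  d6 = d3/2 - d1*2 - d5 = -323/60
  d7 = d1*5 = 25/3
  d8 = d6*2 = -323/30
  d9 = d2*3 - d8 - d3/3 = 439/15
  d10 = d8*4 = -646/15
  d11 = d4*5 - d10 = 1921/15
  d12 = d2 + d8/4 = 437/120
  d13 = d4 + d9 + d1/4 = 2801/60
Walk from origin (0, 0):
  seg 1: down by d1 = 5/3 → (0, -5/3)
  seg 2: down by d6 = -323/60 → (0, 223/60)
  seg 3: down by d5 = 14/5 → (0, 11/12)
  seg 4: up by d13 = 2801/60 → (0, 238/5)
  seg 5: right by d1 = 5/3 → (5/3, 238/5)
  seg 6: up by d10 = -646/15 → (5/3, 68/15)
  seg 7: up by d5 = 14/5 → (5/3, 22/3)
  seg 8: down by d12 = 437/120 → (5/3, 443/120)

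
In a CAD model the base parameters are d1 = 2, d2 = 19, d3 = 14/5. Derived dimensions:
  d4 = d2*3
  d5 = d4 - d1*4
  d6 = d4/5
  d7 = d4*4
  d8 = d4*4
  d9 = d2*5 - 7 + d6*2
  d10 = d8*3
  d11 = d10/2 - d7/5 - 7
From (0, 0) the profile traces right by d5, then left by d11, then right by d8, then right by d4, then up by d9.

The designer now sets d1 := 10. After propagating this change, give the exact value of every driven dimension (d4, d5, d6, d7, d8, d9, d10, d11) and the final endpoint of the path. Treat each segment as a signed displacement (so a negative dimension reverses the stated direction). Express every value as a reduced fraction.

Apply edit: d1 := 10
  d4 = d2*3 = 57
  d5 = d4 - d1*4 = 17
  d6 = d4/5 = 57/5
  d7 = d4*4 = 228
  d8 = d4*4 = 228
  d9 = d2*5 - 7 + d6*2 = 554/5
  d10 = d8*3 = 684
  d11 = d10/2 - d7/5 - 7 = 1447/5
Walk from origin (0, 0):
  seg 1: right by d5 = 17 → (17, 0)
  seg 2: left by d11 = 1447/5 → (-1362/5, 0)
  seg 3: right by d8 = 228 → (-222/5, 0)
  seg 4: right by d4 = 57 → (63/5, 0)
  seg 5: up by d9 = 554/5 → (63/5, 554/5)

d4 = 57
d5 = 17
d6 = 57/5
d7 = 228
d8 = 228
d9 = 554/5
d10 = 684
d11 = 1447/5
endpoint = (63/5, 554/5)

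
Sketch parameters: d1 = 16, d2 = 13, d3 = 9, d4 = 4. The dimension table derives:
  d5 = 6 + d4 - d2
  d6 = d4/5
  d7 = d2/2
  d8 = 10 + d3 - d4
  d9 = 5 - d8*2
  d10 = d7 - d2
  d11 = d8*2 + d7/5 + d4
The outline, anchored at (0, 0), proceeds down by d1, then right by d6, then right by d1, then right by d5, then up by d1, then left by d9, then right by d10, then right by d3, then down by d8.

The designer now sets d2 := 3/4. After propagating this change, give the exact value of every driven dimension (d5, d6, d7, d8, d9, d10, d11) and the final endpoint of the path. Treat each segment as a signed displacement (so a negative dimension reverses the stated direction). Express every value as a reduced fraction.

Apply edit: d2 := 3/4
  d5 = 6 + d4 - d2 = 37/4
  d6 = d4/5 = 4/5
  d7 = d2/2 = 3/8
  d8 = 10 + d3 - d4 = 15
  d9 = 5 - d8*2 = -25
  d10 = d7 - d2 = -3/8
  d11 = d8*2 + d7/5 + d4 = 1363/40
Walk from origin (0, 0):
  seg 1: down by d1 = 16 → (0, -16)
  seg 2: right by d6 = 4/5 → (4/5, -16)
  seg 3: right by d1 = 16 → (84/5, -16)
  seg 4: right by d5 = 37/4 → (521/20, -16)
  seg 5: up by d1 = 16 → (521/20, 0)
  seg 6: left by d9 = -25 → (1021/20, 0)
  seg 7: right by d10 = -3/8 → (2027/40, 0)
  seg 8: right by d3 = 9 → (2387/40, 0)
  seg 9: down by d8 = 15 → (2387/40, -15)

d5 = 37/4
d6 = 4/5
d7 = 3/8
d8 = 15
d9 = -25
d10 = -3/8
d11 = 1363/40
endpoint = (2387/40, -15)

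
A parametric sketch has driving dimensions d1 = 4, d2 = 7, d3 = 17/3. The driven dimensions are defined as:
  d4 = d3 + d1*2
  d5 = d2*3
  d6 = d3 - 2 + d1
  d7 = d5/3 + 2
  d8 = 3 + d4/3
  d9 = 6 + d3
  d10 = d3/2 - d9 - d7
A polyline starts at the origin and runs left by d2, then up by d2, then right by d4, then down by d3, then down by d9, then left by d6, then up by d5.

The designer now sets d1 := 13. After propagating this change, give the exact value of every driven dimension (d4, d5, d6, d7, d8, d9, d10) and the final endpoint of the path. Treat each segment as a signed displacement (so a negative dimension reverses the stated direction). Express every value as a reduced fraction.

d4 = 95/3
d5 = 21
d6 = 50/3
d7 = 9
d8 = 122/9
d9 = 35/3
d10 = -107/6
endpoint = (8, 32/3)

Apply edit: d1 := 13
  d4 = d3 + d1*2 = 95/3
  d5 = d2*3 = 21
  d6 = d3 - 2 + d1 = 50/3
  d7 = d5/3 + 2 = 9
  d8 = 3 + d4/3 = 122/9
  d9 = 6 + d3 = 35/3
  d10 = d3/2 - d9 - d7 = -107/6
Walk from origin (0, 0):
  seg 1: left by d2 = 7 → (-7, 0)
  seg 2: up by d2 = 7 → (-7, 7)
  seg 3: right by d4 = 95/3 → (74/3, 7)
  seg 4: down by d3 = 17/3 → (74/3, 4/3)
  seg 5: down by d9 = 35/3 → (74/3, -31/3)
  seg 6: left by d6 = 50/3 → (8, -31/3)
  seg 7: up by d5 = 21 → (8, 32/3)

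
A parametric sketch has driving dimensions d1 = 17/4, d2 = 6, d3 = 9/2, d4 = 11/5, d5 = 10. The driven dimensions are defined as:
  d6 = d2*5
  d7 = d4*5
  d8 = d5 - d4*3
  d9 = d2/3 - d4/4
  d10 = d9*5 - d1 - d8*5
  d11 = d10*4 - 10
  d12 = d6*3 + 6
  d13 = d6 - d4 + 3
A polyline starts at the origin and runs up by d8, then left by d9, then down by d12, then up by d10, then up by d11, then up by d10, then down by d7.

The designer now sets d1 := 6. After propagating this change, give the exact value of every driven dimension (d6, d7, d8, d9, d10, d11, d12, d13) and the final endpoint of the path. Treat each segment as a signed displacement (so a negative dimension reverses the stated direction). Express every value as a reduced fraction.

Apply edit: d1 := 6
  d6 = d2*5 = 30
  d7 = d4*5 = 11
  d8 = d5 - d4*3 = 17/5
  d9 = d2/3 - d4/4 = 29/20
  d10 = d9*5 - d1 - d8*5 = -63/4
  d11 = d10*4 - 10 = -73
  d12 = d6*3 + 6 = 96
  d13 = d6 - d4 + 3 = 154/5
Walk from origin (0, 0):
  seg 1: up by d8 = 17/5 → (0, 17/5)
  seg 2: left by d9 = 29/20 → (-29/20, 17/5)
  seg 3: down by d12 = 96 → (-29/20, -463/5)
  seg 4: up by d10 = -63/4 → (-29/20, -2167/20)
  seg 5: up by d11 = -73 → (-29/20, -3627/20)
  seg 6: up by d10 = -63/4 → (-29/20, -1971/10)
  seg 7: down by d7 = 11 → (-29/20, -2081/10)

d6 = 30
d7 = 11
d8 = 17/5
d9 = 29/20
d10 = -63/4
d11 = -73
d12 = 96
d13 = 154/5
endpoint = (-29/20, -2081/10)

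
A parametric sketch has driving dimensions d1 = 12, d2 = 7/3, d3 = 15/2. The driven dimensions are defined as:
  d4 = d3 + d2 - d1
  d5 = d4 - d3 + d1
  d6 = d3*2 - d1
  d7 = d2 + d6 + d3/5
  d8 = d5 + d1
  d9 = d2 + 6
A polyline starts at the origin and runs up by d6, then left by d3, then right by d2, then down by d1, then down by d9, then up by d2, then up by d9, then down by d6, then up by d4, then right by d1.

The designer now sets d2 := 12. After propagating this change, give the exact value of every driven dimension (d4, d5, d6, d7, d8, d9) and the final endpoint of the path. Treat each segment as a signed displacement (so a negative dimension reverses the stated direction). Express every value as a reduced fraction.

d4 = 15/2
d5 = 12
d6 = 3
d7 = 33/2
d8 = 24
d9 = 18
endpoint = (33/2, 15/2)

Apply edit: d2 := 12
  d4 = d3 + d2 - d1 = 15/2
  d5 = d4 - d3 + d1 = 12
  d6 = d3*2 - d1 = 3
  d7 = d2 + d6 + d3/5 = 33/2
  d8 = d5 + d1 = 24
  d9 = d2 + 6 = 18
Walk from origin (0, 0):
  seg 1: up by d6 = 3 → (0, 3)
  seg 2: left by d3 = 15/2 → (-15/2, 3)
  seg 3: right by d2 = 12 → (9/2, 3)
  seg 4: down by d1 = 12 → (9/2, -9)
  seg 5: down by d9 = 18 → (9/2, -27)
  seg 6: up by d2 = 12 → (9/2, -15)
  seg 7: up by d9 = 18 → (9/2, 3)
  seg 8: down by d6 = 3 → (9/2, 0)
  seg 9: up by d4 = 15/2 → (9/2, 15/2)
  seg 10: right by d1 = 12 → (33/2, 15/2)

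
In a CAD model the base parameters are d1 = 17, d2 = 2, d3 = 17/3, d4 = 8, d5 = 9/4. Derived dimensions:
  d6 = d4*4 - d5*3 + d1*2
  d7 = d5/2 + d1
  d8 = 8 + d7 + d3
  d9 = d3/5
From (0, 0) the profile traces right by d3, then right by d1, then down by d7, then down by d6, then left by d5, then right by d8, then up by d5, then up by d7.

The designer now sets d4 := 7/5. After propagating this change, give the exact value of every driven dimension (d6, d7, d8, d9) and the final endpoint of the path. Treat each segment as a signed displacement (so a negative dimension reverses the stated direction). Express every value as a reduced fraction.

d6 = 657/20
d7 = 145/8
d8 = 763/24
d9 = 17/15
endpoint = (1253/24, -153/5)

Apply edit: d4 := 7/5
  d6 = d4*4 - d5*3 + d1*2 = 657/20
  d7 = d5/2 + d1 = 145/8
  d8 = 8 + d7 + d3 = 763/24
  d9 = d3/5 = 17/15
Walk from origin (0, 0):
  seg 1: right by d3 = 17/3 → (17/3, 0)
  seg 2: right by d1 = 17 → (68/3, 0)
  seg 3: down by d7 = 145/8 → (68/3, -145/8)
  seg 4: down by d6 = 657/20 → (68/3, -2039/40)
  seg 5: left by d5 = 9/4 → (245/12, -2039/40)
  seg 6: right by d8 = 763/24 → (1253/24, -2039/40)
  seg 7: up by d5 = 9/4 → (1253/24, -1949/40)
  seg 8: up by d7 = 145/8 → (1253/24, -153/5)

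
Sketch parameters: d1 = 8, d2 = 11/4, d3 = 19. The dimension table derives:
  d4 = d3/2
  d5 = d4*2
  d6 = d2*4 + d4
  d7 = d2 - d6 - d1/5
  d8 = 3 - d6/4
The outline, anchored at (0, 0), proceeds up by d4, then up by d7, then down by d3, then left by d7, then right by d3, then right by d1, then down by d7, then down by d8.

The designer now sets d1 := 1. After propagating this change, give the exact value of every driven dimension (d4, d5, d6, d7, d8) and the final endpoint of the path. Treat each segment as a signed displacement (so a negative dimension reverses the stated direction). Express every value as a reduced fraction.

d4 = 19/2
d5 = 19
d6 = 41/2
d7 = -359/20
d8 = -17/8
endpoint = (759/20, -59/8)

Apply edit: d1 := 1
  d4 = d3/2 = 19/2
  d5 = d4*2 = 19
  d6 = d2*4 + d4 = 41/2
  d7 = d2 - d6 - d1/5 = -359/20
  d8 = 3 - d6/4 = -17/8
Walk from origin (0, 0):
  seg 1: up by d4 = 19/2 → (0, 19/2)
  seg 2: up by d7 = -359/20 → (0, -169/20)
  seg 3: down by d3 = 19 → (0, -549/20)
  seg 4: left by d7 = -359/20 → (359/20, -549/20)
  seg 5: right by d3 = 19 → (739/20, -549/20)
  seg 6: right by d1 = 1 → (759/20, -549/20)
  seg 7: down by d7 = -359/20 → (759/20, -19/2)
  seg 8: down by d8 = -17/8 → (759/20, -59/8)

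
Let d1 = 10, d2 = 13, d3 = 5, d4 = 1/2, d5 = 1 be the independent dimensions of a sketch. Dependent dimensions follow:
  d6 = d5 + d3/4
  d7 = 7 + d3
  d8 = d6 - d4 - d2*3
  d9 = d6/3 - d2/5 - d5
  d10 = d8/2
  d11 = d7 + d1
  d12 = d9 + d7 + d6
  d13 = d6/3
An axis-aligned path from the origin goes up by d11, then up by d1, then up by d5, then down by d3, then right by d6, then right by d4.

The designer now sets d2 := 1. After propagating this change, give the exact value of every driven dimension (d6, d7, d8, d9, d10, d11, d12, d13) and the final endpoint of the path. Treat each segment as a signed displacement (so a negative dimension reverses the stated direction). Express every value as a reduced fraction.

Apply edit: d2 := 1
  d6 = d5 + d3/4 = 9/4
  d7 = 7 + d3 = 12
  d8 = d6 - d4 - d2*3 = -5/4
  d9 = d6/3 - d2/5 - d5 = -9/20
  d10 = d8/2 = -5/8
  d11 = d7 + d1 = 22
  d12 = d9 + d7 + d6 = 69/5
  d13 = d6/3 = 3/4
Walk from origin (0, 0):
  seg 1: up by d11 = 22 → (0, 22)
  seg 2: up by d1 = 10 → (0, 32)
  seg 3: up by d5 = 1 → (0, 33)
  seg 4: down by d3 = 5 → (0, 28)
  seg 5: right by d6 = 9/4 → (9/4, 28)
  seg 6: right by d4 = 1/2 → (11/4, 28)

d6 = 9/4
d7 = 12
d8 = -5/4
d9 = -9/20
d10 = -5/8
d11 = 22
d12 = 69/5
d13 = 3/4
endpoint = (11/4, 28)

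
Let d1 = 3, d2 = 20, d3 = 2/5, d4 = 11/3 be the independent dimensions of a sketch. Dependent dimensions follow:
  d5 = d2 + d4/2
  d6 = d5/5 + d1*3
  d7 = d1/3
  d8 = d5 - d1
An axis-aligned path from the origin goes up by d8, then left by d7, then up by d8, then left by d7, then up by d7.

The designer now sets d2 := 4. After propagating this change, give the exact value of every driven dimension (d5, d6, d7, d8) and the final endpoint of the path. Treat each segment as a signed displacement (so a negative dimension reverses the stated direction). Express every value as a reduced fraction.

d5 = 35/6
d6 = 61/6
d7 = 1
d8 = 17/6
endpoint = (-2, 20/3)

Apply edit: d2 := 4
  d5 = d2 + d4/2 = 35/6
  d6 = d5/5 + d1*3 = 61/6
  d7 = d1/3 = 1
  d8 = d5 - d1 = 17/6
Walk from origin (0, 0):
  seg 1: up by d8 = 17/6 → (0, 17/6)
  seg 2: left by d7 = 1 → (-1, 17/6)
  seg 3: up by d8 = 17/6 → (-1, 17/3)
  seg 4: left by d7 = 1 → (-2, 17/3)
  seg 5: up by d7 = 1 → (-2, 20/3)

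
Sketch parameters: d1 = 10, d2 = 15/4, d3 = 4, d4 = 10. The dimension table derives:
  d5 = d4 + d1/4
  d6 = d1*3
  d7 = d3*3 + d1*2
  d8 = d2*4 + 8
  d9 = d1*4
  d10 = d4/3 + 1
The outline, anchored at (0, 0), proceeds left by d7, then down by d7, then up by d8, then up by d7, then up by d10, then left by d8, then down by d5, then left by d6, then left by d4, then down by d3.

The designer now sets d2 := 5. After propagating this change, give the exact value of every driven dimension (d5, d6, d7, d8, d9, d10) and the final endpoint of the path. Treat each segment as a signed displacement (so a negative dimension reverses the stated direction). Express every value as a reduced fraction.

d5 = 25/2
d6 = 30
d7 = 32
d8 = 28
d9 = 40
d10 = 13/3
endpoint = (-100, 95/6)

Apply edit: d2 := 5
  d5 = d4 + d1/4 = 25/2
  d6 = d1*3 = 30
  d7 = d3*3 + d1*2 = 32
  d8 = d2*4 + 8 = 28
  d9 = d1*4 = 40
  d10 = d4/3 + 1 = 13/3
Walk from origin (0, 0):
  seg 1: left by d7 = 32 → (-32, 0)
  seg 2: down by d7 = 32 → (-32, -32)
  seg 3: up by d8 = 28 → (-32, -4)
  seg 4: up by d7 = 32 → (-32, 28)
  seg 5: up by d10 = 13/3 → (-32, 97/3)
  seg 6: left by d8 = 28 → (-60, 97/3)
  seg 7: down by d5 = 25/2 → (-60, 119/6)
  seg 8: left by d6 = 30 → (-90, 119/6)
  seg 9: left by d4 = 10 → (-100, 119/6)
  seg 10: down by d3 = 4 → (-100, 95/6)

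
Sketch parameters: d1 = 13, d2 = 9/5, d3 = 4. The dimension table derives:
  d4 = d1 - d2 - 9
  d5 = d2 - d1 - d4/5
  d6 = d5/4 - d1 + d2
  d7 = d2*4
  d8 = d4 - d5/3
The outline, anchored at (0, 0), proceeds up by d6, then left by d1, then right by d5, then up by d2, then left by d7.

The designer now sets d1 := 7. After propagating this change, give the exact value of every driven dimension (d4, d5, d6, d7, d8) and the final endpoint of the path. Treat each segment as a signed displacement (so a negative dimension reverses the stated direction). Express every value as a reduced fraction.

Apply edit: d1 := 7
  d4 = d1 - d2 - 9 = -19/5
  d5 = d2 - d1 - d4/5 = -111/25
  d6 = d5/4 - d1 + d2 = -631/100
  d7 = d2*4 = 36/5
  d8 = d4 - d5/3 = -58/25
Walk from origin (0, 0):
  seg 1: up by d6 = -631/100 → (0, -631/100)
  seg 2: left by d1 = 7 → (-7, -631/100)
  seg 3: right by d5 = -111/25 → (-286/25, -631/100)
  seg 4: up by d2 = 9/5 → (-286/25, -451/100)
  seg 5: left by d7 = 36/5 → (-466/25, -451/100)

d4 = -19/5
d5 = -111/25
d6 = -631/100
d7 = 36/5
d8 = -58/25
endpoint = (-466/25, -451/100)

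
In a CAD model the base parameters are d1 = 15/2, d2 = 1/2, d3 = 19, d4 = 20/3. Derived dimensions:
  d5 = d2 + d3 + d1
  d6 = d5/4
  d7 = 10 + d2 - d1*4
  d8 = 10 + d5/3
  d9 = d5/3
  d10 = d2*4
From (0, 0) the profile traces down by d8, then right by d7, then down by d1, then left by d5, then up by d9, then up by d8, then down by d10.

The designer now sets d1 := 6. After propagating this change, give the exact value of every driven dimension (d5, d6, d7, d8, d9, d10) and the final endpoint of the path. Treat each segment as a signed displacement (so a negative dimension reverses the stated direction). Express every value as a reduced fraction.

Apply edit: d1 := 6
  d5 = d2 + d3 + d1 = 51/2
  d6 = d5/4 = 51/8
  d7 = 10 + d2 - d1*4 = -27/2
  d8 = 10 + d5/3 = 37/2
  d9 = d5/3 = 17/2
  d10 = d2*4 = 2
Walk from origin (0, 0):
  seg 1: down by d8 = 37/2 → (0, -37/2)
  seg 2: right by d7 = -27/2 → (-27/2, -37/2)
  seg 3: down by d1 = 6 → (-27/2, -49/2)
  seg 4: left by d5 = 51/2 → (-39, -49/2)
  seg 5: up by d9 = 17/2 → (-39, -16)
  seg 6: up by d8 = 37/2 → (-39, 5/2)
  seg 7: down by d10 = 2 → (-39, 1/2)

d5 = 51/2
d6 = 51/8
d7 = -27/2
d8 = 37/2
d9 = 17/2
d10 = 2
endpoint = (-39, 1/2)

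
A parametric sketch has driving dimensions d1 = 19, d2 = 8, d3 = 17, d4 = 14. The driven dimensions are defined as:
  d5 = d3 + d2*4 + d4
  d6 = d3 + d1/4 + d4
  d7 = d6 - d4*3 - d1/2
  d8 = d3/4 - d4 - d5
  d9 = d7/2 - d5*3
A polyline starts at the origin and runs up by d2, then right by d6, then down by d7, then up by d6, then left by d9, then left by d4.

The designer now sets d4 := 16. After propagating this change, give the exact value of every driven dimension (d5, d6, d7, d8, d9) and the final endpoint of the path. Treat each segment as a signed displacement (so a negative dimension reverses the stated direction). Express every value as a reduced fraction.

d5 = 65
d6 = 151/4
d7 = -79/4
d8 = -307/4
d9 = -1639/8
endpoint = (1813/8, 131/2)

Apply edit: d4 := 16
  d5 = d3 + d2*4 + d4 = 65
  d6 = d3 + d1/4 + d4 = 151/4
  d7 = d6 - d4*3 - d1/2 = -79/4
  d8 = d3/4 - d4 - d5 = -307/4
  d9 = d7/2 - d5*3 = -1639/8
Walk from origin (0, 0):
  seg 1: up by d2 = 8 → (0, 8)
  seg 2: right by d6 = 151/4 → (151/4, 8)
  seg 3: down by d7 = -79/4 → (151/4, 111/4)
  seg 4: up by d6 = 151/4 → (151/4, 131/2)
  seg 5: left by d9 = -1639/8 → (1941/8, 131/2)
  seg 6: left by d4 = 16 → (1813/8, 131/2)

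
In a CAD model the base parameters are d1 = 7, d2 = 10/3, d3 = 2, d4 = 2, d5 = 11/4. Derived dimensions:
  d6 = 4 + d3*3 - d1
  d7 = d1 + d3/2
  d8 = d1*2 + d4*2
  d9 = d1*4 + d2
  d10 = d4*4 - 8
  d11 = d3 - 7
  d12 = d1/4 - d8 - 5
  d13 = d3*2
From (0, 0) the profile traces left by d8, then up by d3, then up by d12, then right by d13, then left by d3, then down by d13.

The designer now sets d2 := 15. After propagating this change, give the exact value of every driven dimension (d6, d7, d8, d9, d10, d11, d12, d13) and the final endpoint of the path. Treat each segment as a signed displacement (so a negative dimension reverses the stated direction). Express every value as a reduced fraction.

d6 = 3
d7 = 8
d8 = 18
d9 = 43
d10 = 0
d11 = -5
d12 = -85/4
d13 = 4
endpoint = (-16, -93/4)

Apply edit: d2 := 15
  d6 = 4 + d3*3 - d1 = 3
  d7 = d1 + d3/2 = 8
  d8 = d1*2 + d4*2 = 18
  d9 = d1*4 + d2 = 43
  d10 = d4*4 - 8 = 0
  d11 = d3 - 7 = -5
  d12 = d1/4 - d8 - 5 = -85/4
  d13 = d3*2 = 4
Walk from origin (0, 0):
  seg 1: left by d8 = 18 → (-18, 0)
  seg 2: up by d3 = 2 → (-18, 2)
  seg 3: up by d12 = -85/4 → (-18, -77/4)
  seg 4: right by d13 = 4 → (-14, -77/4)
  seg 5: left by d3 = 2 → (-16, -77/4)
  seg 6: down by d13 = 4 → (-16, -93/4)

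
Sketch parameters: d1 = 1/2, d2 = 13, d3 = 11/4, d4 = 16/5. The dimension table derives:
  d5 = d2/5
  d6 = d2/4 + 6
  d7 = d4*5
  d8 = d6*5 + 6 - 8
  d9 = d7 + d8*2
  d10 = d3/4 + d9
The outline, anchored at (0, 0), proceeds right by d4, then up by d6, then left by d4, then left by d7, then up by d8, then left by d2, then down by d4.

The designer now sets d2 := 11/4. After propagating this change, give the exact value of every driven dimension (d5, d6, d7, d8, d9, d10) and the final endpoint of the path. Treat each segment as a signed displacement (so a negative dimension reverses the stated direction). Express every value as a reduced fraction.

d5 = 11/20
d6 = 107/16
d7 = 16
d8 = 503/16
d9 = 631/8
d10 = 1273/16
endpoint = (-75/4, 1397/40)

Apply edit: d2 := 11/4
  d5 = d2/5 = 11/20
  d6 = d2/4 + 6 = 107/16
  d7 = d4*5 = 16
  d8 = d6*5 + 6 - 8 = 503/16
  d9 = d7 + d8*2 = 631/8
  d10 = d3/4 + d9 = 1273/16
Walk from origin (0, 0):
  seg 1: right by d4 = 16/5 → (16/5, 0)
  seg 2: up by d6 = 107/16 → (16/5, 107/16)
  seg 3: left by d4 = 16/5 → (0, 107/16)
  seg 4: left by d7 = 16 → (-16, 107/16)
  seg 5: up by d8 = 503/16 → (-16, 305/8)
  seg 6: left by d2 = 11/4 → (-75/4, 305/8)
  seg 7: down by d4 = 16/5 → (-75/4, 1397/40)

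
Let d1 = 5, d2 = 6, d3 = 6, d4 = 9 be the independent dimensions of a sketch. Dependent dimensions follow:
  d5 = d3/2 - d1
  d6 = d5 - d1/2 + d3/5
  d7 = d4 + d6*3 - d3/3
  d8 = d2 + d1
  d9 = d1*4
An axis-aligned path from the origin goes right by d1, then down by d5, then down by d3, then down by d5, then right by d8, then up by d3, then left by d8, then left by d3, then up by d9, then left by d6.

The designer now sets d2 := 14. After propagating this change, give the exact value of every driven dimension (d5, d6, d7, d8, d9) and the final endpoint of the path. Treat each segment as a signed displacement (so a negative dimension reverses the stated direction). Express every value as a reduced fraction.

d5 = -2
d6 = -33/10
d7 = -29/10
d8 = 19
d9 = 20
endpoint = (23/10, 24)

Apply edit: d2 := 14
  d5 = d3/2 - d1 = -2
  d6 = d5 - d1/2 + d3/5 = -33/10
  d7 = d4 + d6*3 - d3/3 = -29/10
  d8 = d2 + d1 = 19
  d9 = d1*4 = 20
Walk from origin (0, 0):
  seg 1: right by d1 = 5 → (5, 0)
  seg 2: down by d5 = -2 → (5, 2)
  seg 3: down by d3 = 6 → (5, -4)
  seg 4: down by d5 = -2 → (5, -2)
  seg 5: right by d8 = 19 → (24, -2)
  seg 6: up by d3 = 6 → (24, 4)
  seg 7: left by d8 = 19 → (5, 4)
  seg 8: left by d3 = 6 → (-1, 4)
  seg 9: up by d9 = 20 → (-1, 24)
  seg 10: left by d6 = -33/10 → (23/10, 24)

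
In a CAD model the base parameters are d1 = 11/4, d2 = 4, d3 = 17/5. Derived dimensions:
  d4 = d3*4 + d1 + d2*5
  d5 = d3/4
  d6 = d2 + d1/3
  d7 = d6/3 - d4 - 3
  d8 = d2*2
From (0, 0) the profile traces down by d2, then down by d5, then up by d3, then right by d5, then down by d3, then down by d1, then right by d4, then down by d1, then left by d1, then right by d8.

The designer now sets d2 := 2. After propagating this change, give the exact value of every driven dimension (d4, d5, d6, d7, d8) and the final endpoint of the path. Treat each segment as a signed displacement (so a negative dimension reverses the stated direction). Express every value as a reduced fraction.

Apply edit: d2 := 2
  d4 = d3*4 + d1 + d2*5 = 527/20
  d5 = d3/4 = 17/20
  d6 = d2 + d1/3 = 35/12
  d7 = d6/3 - d4 - 3 = -1277/45
  d8 = d2*2 = 4
Walk from origin (0, 0):
  seg 1: down by d2 = 2 → (0, -2)
  seg 2: down by d5 = 17/20 → (0, -57/20)
  seg 3: up by d3 = 17/5 → (0, 11/20)
  seg 4: right by d5 = 17/20 → (17/20, 11/20)
  seg 5: down by d3 = 17/5 → (17/20, -57/20)
  seg 6: down by d1 = 11/4 → (17/20, -28/5)
  seg 7: right by d4 = 527/20 → (136/5, -28/5)
  seg 8: down by d1 = 11/4 → (136/5, -167/20)
  seg 9: left by d1 = 11/4 → (489/20, -167/20)
  seg 10: right by d8 = 4 → (569/20, -167/20)

d4 = 527/20
d5 = 17/20
d6 = 35/12
d7 = -1277/45
d8 = 4
endpoint = (569/20, -167/20)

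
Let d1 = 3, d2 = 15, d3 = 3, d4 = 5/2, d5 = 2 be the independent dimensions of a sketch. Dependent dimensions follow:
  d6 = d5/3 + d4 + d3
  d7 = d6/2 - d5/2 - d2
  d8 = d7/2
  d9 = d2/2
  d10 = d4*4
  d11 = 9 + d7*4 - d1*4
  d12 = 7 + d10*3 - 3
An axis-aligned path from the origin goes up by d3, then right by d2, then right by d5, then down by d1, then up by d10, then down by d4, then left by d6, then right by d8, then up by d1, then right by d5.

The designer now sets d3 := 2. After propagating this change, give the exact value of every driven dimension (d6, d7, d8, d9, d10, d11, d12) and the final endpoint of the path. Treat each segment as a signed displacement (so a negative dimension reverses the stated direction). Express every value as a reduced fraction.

Apply edit: d3 := 2
  d6 = d5/3 + d4 + d3 = 31/6
  d7 = d6/2 - d5/2 - d2 = -161/12
  d8 = d7/2 = -161/24
  d9 = d2/2 = 15/2
  d10 = d4*4 = 10
  d11 = 9 + d7*4 - d1*4 = -170/3
  d12 = 7 + d10*3 - 3 = 34
Walk from origin (0, 0):
  seg 1: up by d3 = 2 → (0, 2)
  seg 2: right by d2 = 15 → (15, 2)
  seg 3: right by d5 = 2 → (17, 2)
  seg 4: down by d1 = 3 → (17, -1)
  seg 5: up by d10 = 10 → (17, 9)
  seg 6: down by d4 = 5/2 → (17, 13/2)
  seg 7: left by d6 = 31/6 → (71/6, 13/2)
  seg 8: right by d8 = -161/24 → (41/8, 13/2)
  seg 9: up by d1 = 3 → (41/8, 19/2)
  seg 10: right by d5 = 2 → (57/8, 19/2)

d6 = 31/6
d7 = -161/12
d8 = -161/24
d9 = 15/2
d10 = 10
d11 = -170/3
d12 = 34
endpoint = (57/8, 19/2)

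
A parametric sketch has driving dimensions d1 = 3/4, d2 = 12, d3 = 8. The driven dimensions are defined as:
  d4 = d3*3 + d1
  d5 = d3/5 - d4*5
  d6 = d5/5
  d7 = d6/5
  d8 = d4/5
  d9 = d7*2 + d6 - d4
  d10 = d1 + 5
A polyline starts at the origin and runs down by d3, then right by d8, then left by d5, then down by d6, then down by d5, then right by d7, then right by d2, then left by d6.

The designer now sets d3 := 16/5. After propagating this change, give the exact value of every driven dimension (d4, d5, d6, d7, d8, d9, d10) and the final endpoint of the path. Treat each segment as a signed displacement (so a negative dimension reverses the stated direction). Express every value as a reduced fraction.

Apply edit: d3 := 16/5
  d4 = d3*3 + d1 = 207/20
  d5 = d3/5 - d4*5 = -5111/100
  d6 = d5/5 = -5111/500
  d7 = d6/5 = -5111/2500
  d8 = d4/5 = 207/100
  d9 = d7*2 + d6 - d4 = -15413/625
  d10 = d1 + 5 = 23/4
Walk from origin (0, 0):
  seg 1: down by d3 = 16/5 → (0, -16/5)
  seg 2: right by d8 = 207/100 → (207/100, -16/5)
  seg 3: left by d5 = -5111/100 → (2659/50, -16/5)
  seg 4: down by d6 = -5111/500 → (2659/50, 3511/500)
  seg 5: down by d5 = -5111/100 → (2659/50, 14533/250)
  seg 6: right by d7 = -5111/2500 → (127839/2500, 14533/250)
  seg 7: right by d2 = 12 → (157839/2500, 14533/250)
  seg 8: left by d6 = -5111/500 → (91697/1250, 14533/250)

d4 = 207/20
d5 = -5111/100
d6 = -5111/500
d7 = -5111/2500
d8 = 207/100
d9 = -15413/625
d10 = 23/4
endpoint = (91697/1250, 14533/250)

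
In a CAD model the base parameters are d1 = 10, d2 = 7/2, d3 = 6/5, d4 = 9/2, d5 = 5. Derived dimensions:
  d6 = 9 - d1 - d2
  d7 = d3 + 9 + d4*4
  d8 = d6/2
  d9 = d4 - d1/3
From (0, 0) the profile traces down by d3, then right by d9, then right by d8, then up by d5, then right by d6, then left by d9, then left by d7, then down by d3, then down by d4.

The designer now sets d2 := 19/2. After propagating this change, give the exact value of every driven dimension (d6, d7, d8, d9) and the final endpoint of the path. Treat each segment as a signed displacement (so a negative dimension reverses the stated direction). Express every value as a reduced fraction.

Apply edit: d2 := 19/2
  d6 = 9 - d1 - d2 = -21/2
  d7 = d3 + 9 + d4*4 = 141/5
  d8 = d6/2 = -21/4
  d9 = d4 - d1/3 = 7/6
Walk from origin (0, 0):
  seg 1: down by d3 = 6/5 → (0, -6/5)
  seg 2: right by d9 = 7/6 → (7/6, -6/5)
  seg 3: right by d8 = -21/4 → (-49/12, -6/5)
  seg 4: up by d5 = 5 → (-49/12, 19/5)
  seg 5: right by d6 = -21/2 → (-175/12, 19/5)
  seg 6: left by d9 = 7/6 → (-63/4, 19/5)
  seg 7: left by d7 = 141/5 → (-879/20, 19/5)
  seg 8: down by d3 = 6/5 → (-879/20, 13/5)
  seg 9: down by d4 = 9/2 → (-879/20, -19/10)

d6 = -21/2
d7 = 141/5
d8 = -21/4
d9 = 7/6
endpoint = (-879/20, -19/10)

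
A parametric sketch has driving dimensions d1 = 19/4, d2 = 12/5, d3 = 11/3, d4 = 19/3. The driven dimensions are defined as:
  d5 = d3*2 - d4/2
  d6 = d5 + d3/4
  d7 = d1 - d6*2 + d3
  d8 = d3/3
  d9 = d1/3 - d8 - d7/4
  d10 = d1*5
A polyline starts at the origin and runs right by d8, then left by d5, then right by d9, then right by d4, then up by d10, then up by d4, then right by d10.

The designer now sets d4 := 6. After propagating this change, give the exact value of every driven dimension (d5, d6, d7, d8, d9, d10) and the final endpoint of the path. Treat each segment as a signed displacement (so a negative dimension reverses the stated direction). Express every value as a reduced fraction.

Apply edit: d4 := 6
  d5 = d3*2 - d4/2 = 13/3
  d6 = d5 + d3/4 = 21/4
  d7 = d1 - d6*2 + d3 = -25/12
  d8 = d3/3 = 11/9
  d9 = d1/3 - d8 - d7/4 = 127/144
  d10 = d1*5 = 95/4
Walk from origin (0, 0):
  seg 1: right by d8 = 11/9 → (11/9, 0)
  seg 2: left by d5 = 13/3 → (-28/9, 0)
  seg 3: right by d9 = 127/144 → (-107/48, 0)
  seg 4: right by d4 = 6 → (181/48, 0)
  seg 5: up by d10 = 95/4 → (181/48, 95/4)
  seg 6: up by d4 = 6 → (181/48, 119/4)
  seg 7: right by d10 = 95/4 → (1321/48, 119/4)

d5 = 13/3
d6 = 21/4
d7 = -25/12
d8 = 11/9
d9 = 127/144
d10 = 95/4
endpoint = (1321/48, 119/4)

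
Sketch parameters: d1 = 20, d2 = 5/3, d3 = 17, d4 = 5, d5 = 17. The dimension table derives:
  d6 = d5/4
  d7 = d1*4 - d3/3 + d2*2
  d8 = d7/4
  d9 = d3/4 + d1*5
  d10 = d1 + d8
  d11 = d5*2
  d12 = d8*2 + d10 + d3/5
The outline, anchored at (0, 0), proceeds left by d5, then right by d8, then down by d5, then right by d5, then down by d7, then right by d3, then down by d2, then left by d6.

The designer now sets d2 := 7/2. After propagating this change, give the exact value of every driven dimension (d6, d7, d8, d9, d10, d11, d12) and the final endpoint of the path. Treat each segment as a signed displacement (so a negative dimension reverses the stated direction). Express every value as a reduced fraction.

Apply edit: d2 := 7/2
  d6 = d5/4 = 17/4
  d7 = d1*4 - d3/3 + d2*2 = 244/3
  d8 = d7/4 = 61/3
  d9 = d3/4 + d1*5 = 417/4
  d10 = d1 + d8 = 121/3
  d11 = d5*2 = 34
  d12 = d8*2 + d10 + d3/5 = 422/5
Walk from origin (0, 0):
  seg 1: left by d5 = 17 → (-17, 0)
  seg 2: right by d8 = 61/3 → (10/3, 0)
  seg 3: down by d5 = 17 → (10/3, -17)
  seg 4: right by d5 = 17 → (61/3, -17)
  seg 5: down by d7 = 244/3 → (61/3, -295/3)
  seg 6: right by d3 = 17 → (112/3, -295/3)
  seg 7: down by d2 = 7/2 → (112/3, -611/6)
  seg 8: left by d6 = 17/4 → (397/12, -611/6)

d6 = 17/4
d7 = 244/3
d8 = 61/3
d9 = 417/4
d10 = 121/3
d11 = 34
d12 = 422/5
endpoint = (397/12, -611/6)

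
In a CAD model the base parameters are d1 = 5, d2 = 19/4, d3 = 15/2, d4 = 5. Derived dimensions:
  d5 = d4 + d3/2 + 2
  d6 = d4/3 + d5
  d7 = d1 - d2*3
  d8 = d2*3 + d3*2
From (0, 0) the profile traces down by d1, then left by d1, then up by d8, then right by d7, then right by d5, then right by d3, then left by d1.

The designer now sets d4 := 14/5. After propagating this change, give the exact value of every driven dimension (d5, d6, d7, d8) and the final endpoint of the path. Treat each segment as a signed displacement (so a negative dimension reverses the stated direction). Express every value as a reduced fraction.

Apply edit: d4 := 14/5
  d5 = d4 + d3/2 + 2 = 171/20
  d6 = d4/3 + d5 = 569/60
  d7 = d1 - d2*3 = -37/4
  d8 = d2*3 + d3*2 = 117/4
Walk from origin (0, 0):
  seg 1: down by d1 = 5 → (0, -5)
  seg 2: left by d1 = 5 → (-5, -5)
  seg 3: up by d8 = 117/4 → (-5, 97/4)
  seg 4: right by d7 = -37/4 → (-57/4, 97/4)
  seg 5: right by d5 = 171/20 → (-57/10, 97/4)
  seg 6: right by d3 = 15/2 → (9/5, 97/4)
  seg 7: left by d1 = 5 → (-16/5, 97/4)

d5 = 171/20
d6 = 569/60
d7 = -37/4
d8 = 117/4
endpoint = (-16/5, 97/4)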